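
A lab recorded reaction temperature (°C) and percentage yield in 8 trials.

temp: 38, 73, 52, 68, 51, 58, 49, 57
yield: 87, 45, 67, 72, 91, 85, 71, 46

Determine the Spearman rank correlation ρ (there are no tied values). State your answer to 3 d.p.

-0.524

Rank temp: 1, 8, 4, 7, 3, 6, 2, 5
Rank yield: 7, 1, 3, 5, 8, 6, 4, 2
d = rank(temp) − rank(yield): -6, 7, 1, 2, -5, 0, -2, 3; Σd² = 128
ρ = 1 − 6Σd² / [n(n²−1)] = 1 − 6×128 / (8×63) = 1 − 768/504 ≈ -0.524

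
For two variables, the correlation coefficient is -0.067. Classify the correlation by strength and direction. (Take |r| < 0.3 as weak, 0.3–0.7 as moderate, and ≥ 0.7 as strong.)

r = -0.067 < 0 so the relationship is negative.
|r| = 0.067, which falls in the weak range.

weak negative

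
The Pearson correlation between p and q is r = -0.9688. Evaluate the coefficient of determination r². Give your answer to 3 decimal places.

r² = (-0.9688)² = 0.939

0.939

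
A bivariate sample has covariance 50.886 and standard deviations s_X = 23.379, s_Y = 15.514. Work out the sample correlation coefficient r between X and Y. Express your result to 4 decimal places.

0.1403

r = Cov(X,Y) / (s_X · s_Y) = 50.886 / (23.379 × 15.514)
  = 50.886 / 362.7018 ≈ 0.1403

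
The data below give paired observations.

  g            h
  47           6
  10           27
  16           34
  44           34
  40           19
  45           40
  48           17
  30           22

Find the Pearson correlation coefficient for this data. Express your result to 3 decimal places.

n = 8, Σg = 280, Σh = 199, Σg² = 11330, Σh² = 5811, Σgh = 6628
nΣgh − ΣgΣh = 53024 − 55720 = -2696
nΣg² − (Σg)² = 90640 − 78400 = 12240; nΣh² − (Σh)² = 46488 − 39601 = 6887
r = -2696 / √(12240 × 6887) = -2696 / 9181.3332 ≈ -0.294

-0.294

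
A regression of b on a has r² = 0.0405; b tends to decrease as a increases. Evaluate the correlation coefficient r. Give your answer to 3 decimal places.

-0.201

|r| = √0.0405 = 0.201
The association is negative, so r = −0.201.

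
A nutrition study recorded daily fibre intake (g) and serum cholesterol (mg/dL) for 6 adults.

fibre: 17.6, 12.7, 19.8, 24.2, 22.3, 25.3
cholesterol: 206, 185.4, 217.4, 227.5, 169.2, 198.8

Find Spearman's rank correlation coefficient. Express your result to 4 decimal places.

0.2000

Rank fibre: 2, 1, 3, 5, 4, 6
Rank cholesterol: 4, 2, 5, 6, 1, 3
d = rank(fibre) − rank(cholesterol): -2, -1, -2, -1, 3, 3; Σd² = 28
ρ = 1 − 6Σd² / [n(n²−1)] = 1 − 6×28 / (6×35) = 1 − 168/210 ≈ 0.2000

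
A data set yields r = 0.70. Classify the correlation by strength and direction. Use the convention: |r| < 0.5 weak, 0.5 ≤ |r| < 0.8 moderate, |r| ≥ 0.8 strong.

r = 0.70 > 0 so the relationship is positive.
|r| = 0.70, which falls in the moderate range.

moderate positive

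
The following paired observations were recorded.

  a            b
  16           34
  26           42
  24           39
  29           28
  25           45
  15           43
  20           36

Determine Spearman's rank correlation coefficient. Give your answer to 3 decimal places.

-0.179

Rank a: 2, 6, 4, 7, 5, 1, 3
Rank b: 2, 5, 4, 1, 7, 6, 3
d = rank(a) − rank(b): 0, 1, 0, 6, -2, -5, 0; Σd² = 66
ρ = 1 − 6Σd² / [n(n²−1)] = 1 − 6×66 / (7×48) = 1 − 396/336 ≈ -0.179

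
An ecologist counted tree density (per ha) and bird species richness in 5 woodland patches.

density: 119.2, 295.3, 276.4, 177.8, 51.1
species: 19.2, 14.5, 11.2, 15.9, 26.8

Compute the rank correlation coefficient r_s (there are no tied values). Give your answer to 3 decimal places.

-0.900

Rank density: 2, 5, 4, 3, 1
Rank species: 4, 2, 1, 3, 5
d = rank(density) − rank(species): -2, 3, 3, 0, -4; Σd² = 38
ρ = 1 − 6Σd² / [n(n²−1)] = 1 − 6×38 / (5×24) = 1 − 228/120 ≈ -0.900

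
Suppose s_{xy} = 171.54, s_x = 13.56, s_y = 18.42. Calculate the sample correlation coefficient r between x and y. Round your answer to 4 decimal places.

r = Cov(x,y) / (s_x · s_y) = 171.54 / (13.56 × 18.42)
  = 171.54 / 249.7752 ≈ 0.6868

0.6868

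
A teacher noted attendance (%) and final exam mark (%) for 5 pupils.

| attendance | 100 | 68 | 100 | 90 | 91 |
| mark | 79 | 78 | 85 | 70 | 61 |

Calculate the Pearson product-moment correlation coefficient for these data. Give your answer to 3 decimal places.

n = 5, Σx = 449, Σy = 373, Σx² = 41005, Σy² = 28171, Σxy = 33555
nΣxy − ΣxΣy = 167775 − 167477 = 298
nΣx² − (Σx)² = 205025 − 201601 = 3424; nΣy² − (Σy)² = 140855 − 139129 = 1726
r = 298 / √(3424 × 1726) = 298 / 2431.0130 ≈ 0.123

0.123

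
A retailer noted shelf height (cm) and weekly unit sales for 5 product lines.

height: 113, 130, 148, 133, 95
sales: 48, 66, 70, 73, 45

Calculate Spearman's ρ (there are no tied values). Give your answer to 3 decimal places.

0.900

Rank height: 2, 3, 5, 4, 1
Rank sales: 2, 3, 4, 5, 1
d = rank(height) − rank(sales): 0, 0, 1, -1, 0; Σd² = 2
ρ = 1 − 6Σd² / [n(n²−1)] = 1 − 6×2 / (5×24) = 1 − 12/120 ≈ 0.900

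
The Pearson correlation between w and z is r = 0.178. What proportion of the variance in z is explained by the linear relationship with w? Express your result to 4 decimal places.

r² = (0.178)² = 0.0317

0.0317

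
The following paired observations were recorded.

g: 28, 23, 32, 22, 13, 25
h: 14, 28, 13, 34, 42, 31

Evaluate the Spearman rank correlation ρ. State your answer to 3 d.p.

Rank g: 5, 3, 6, 2, 1, 4
Rank h: 2, 3, 1, 5, 6, 4
d = rank(g) − rank(h): 3, 0, 5, -3, -5, 0; Σd² = 68
ρ = 1 − 6Σd² / [n(n²−1)] = 1 − 6×68 / (6×35) = 1 − 408/210 ≈ -0.943

-0.943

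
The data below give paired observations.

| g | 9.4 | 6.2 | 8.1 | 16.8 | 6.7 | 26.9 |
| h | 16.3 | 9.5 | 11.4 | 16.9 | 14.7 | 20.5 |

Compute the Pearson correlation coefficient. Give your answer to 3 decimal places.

0.843

n = 6, Σg = 74.1, Σh = 89.3, Σg² = 1243.15, Σh² = 1407.85, Σgh = 1238.32
nΣgh − ΣgΣh = 7429.92 − 6617.13 = 812.79
nΣg² − (Σg)² = 7458.9 − 5490.81 = 1968.09; nΣh² − (Σh)² = 8447.1 − 7974.49 = 472.61
r = 812.79 / √(1968.09 × 472.61) = 812.79 / 964.4371 ≈ 0.843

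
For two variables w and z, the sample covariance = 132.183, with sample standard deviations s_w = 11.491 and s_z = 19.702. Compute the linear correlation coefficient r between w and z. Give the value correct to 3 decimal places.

0.584

r = Cov(w,z) / (s_w · s_z) = 132.183 / (11.491 × 19.702)
  = 132.183 / 226.3957 ≈ 0.584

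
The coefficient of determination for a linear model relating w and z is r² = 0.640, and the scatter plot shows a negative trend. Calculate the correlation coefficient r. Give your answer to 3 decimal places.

|r| = √0.640 = 0.800
The association is negative, so r = −0.800.

-0.800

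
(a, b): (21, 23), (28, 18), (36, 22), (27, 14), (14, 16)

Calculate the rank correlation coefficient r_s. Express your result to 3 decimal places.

Rank a: 2, 4, 5, 3, 1
Rank b: 5, 3, 4, 1, 2
d = rank(a) − rank(b): -3, 1, 1, 2, -1; Σd² = 16
ρ = 1 − 6Σd² / [n(n²−1)] = 1 − 6×16 / (5×24) = 1 − 96/120 ≈ 0.200

0.200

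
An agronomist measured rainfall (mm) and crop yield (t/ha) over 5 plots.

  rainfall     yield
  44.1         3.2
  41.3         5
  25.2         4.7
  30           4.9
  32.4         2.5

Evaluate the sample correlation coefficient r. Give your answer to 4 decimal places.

n = 5, Σx = 173, Σy = 20.3, Σx² = 6235.3, Σy² = 87.59, Σxy = 694.06
nΣxy − ΣxΣy = 3470.3 − 3511.9 = -41.6
nΣx² − (Σx)² = 31176.5 − 29929 = 1247.5; nΣy² − (Σy)² = 437.95 − 412.09 = 25.86
r = -41.6 / √(1247.5 × 25.86) = -41.6 / 179.6117 ≈ -0.2316

-0.2316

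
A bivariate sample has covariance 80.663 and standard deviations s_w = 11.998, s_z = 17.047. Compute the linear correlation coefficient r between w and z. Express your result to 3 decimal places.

r = Cov(w,z) / (s_w · s_z) = 80.663 / (11.998 × 17.047)
  = 80.663 / 204.5299 ≈ 0.394

0.394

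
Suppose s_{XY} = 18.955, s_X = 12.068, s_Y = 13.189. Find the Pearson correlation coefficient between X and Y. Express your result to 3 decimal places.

0.119

r = Cov(X,Y) / (s_X · s_Y) = 18.955 / (12.068 × 13.189)
  = 18.955 / 159.1649 ≈ 0.119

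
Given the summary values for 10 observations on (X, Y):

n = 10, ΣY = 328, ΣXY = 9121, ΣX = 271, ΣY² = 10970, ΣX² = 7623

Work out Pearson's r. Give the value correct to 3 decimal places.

0.956

r = (nΣXY − ΣXΣY) / √[(nΣX² − (ΣX)²)(nΣY² − (ΣY)²)]
Numerator: 10×9121 − 271×328 = 2322
Denominator: √[(76230 − 73441)(109700 − 107584)] = √[2789 × 2116] = 2429.3053
r = 2322 / 2429.3053 ≈ 0.956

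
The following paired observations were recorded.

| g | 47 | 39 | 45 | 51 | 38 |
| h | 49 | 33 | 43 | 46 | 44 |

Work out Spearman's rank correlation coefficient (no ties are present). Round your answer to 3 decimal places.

Rank g: 4, 2, 3, 5, 1
Rank h: 5, 1, 2, 4, 3
d = rank(g) − rank(h): -1, 1, 1, 1, -2; Σd² = 8
ρ = 1 − 6Σd² / [n(n²−1)] = 1 − 6×8 / (5×24) = 1 − 48/120 ≈ 0.600

0.600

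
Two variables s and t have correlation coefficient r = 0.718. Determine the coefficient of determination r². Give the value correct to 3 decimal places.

0.516

r² = (0.718)² = 0.516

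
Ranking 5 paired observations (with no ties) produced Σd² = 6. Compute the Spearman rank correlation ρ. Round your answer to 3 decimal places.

ρ = 1 − 6Σd² / [n(n²−1)] = 1 − 6×6 / (5×24)
  = 1 − 36/120 = 1 − 0.3000 ≈ 0.700

0.700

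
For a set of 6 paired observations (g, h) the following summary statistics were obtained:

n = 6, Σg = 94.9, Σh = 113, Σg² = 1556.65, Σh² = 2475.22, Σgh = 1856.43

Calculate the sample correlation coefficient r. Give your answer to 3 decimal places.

r = (nΣgh − ΣgΣh) / √[(nΣg² − (Σg)²)(nΣh² − (Σh)²)]
Numerator: 6×1856.43 − 94.9×113 = 414.88
Denominator: √[(9339.9 − 9006.01)(14851.32 − 12769)] = √[333.89 × 2082.32] = 833.8260
r = 414.88 / 833.8260 ≈ 0.498

0.498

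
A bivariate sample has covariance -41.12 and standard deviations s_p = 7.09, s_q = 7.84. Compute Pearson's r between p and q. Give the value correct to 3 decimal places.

-0.740

r = Cov(p,q) / (s_p · s_q) = -41.12 / (7.09 × 7.84)
  = -41.12 / 55.5856 ≈ -0.740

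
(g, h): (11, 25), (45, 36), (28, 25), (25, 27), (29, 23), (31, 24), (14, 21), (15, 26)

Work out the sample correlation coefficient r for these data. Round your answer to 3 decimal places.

0.688

n = 8, Σg = 198, Σh = 207, Σg² = 5778, Σh² = 5497, Σgh = 5365
nΣgh − ΣgΣh = 42920 − 40986 = 1934
nΣg² − (Σg)² = 46224 − 39204 = 7020; nΣh² − (Σh)² = 43976 − 42849 = 1127
r = 1934 / √(7020 × 1127) = 1934 / 2812.7460 ≈ 0.688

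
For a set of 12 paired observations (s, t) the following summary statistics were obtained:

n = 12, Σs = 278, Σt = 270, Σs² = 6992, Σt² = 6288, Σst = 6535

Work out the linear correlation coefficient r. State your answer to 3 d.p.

0.817

r = (nΣst − ΣsΣt) / √[(nΣs² − (Σs)²)(nΣt² − (Σt)²)]
Numerator: 12×6535 − 278×270 = 3360
Denominator: √[(83904 − 77284)(75456 − 72900)] = √[6620 × 2556] = 4113.4803
r = 3360 / 4113.4803 ≈ 0.817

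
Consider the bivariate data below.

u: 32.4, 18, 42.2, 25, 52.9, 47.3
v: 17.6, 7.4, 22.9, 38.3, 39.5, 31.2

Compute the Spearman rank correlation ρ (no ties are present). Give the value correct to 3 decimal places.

Rank u: 3, 1, 4, 2, 6, 5
Rank v: 2, 1, 3, 5, 6, 4
d = rank(u) − rank(v): 1, 0, 1, -3, 0, 1; Σd² = 12
ρ = 1 − 6Σd² / [n(n²−1)] = 1 − 6×12 / (6×35) = 1 − 72/210 ≈ 0.657

0.657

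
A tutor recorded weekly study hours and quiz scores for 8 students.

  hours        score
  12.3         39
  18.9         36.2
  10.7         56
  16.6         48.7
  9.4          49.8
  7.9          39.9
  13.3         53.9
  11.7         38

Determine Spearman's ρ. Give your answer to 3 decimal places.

-0.333

Rank hours: 5, 8, 3, 7, 2, 1, 6, 4
Rank score: 3, 1, 8, 5, 6, 4, 7, 2
d = rank(hours) − rank(score): 2, 7, -5, 2, -4, -3, -1, 2; Σd² = 112
ρ = 1 − 6Σd² / [n(n²−1)] = 1 − 6×112 / (8×63) = 1 − 672/504 ≈ -0.333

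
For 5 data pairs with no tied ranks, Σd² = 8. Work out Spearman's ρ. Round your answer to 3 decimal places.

ρ = 1 − 6Σd² / [n(n²−1)] = 1 − 6×8 / (5×24)
  = 1 − 48/120 = 1 − 0.4000 ≈ 0.600

0.600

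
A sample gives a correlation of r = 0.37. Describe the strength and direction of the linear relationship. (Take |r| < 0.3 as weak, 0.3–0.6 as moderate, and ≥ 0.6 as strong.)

moderate positive

r = 0.37 > 0 so the relationship is positive.
|r| = 0.37, which falls in the moderate range.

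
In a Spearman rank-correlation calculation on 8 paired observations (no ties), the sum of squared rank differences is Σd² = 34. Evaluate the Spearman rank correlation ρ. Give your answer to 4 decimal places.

ρ = 1 − 6Σd² / [n(n²−1)] = 1 − 6×34 / (8×63)
  = 1 − 204/504 = 1 − 0.40476 ≈ 0.5952

0.5952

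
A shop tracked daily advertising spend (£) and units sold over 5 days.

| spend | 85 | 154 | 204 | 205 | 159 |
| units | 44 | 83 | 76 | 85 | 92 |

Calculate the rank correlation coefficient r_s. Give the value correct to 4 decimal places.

Rank spend: 1, 2, 4, 5, 3
Rank units: 1, 3, 2, 4, 5
d = rank(spend) − rank(units): 0, -1, 2, 1, -2; Σd² = 10
ρ = 1 − 6Σd² / [n(n²−1)] = 1 − 6×10 / (5×24) = 1 − 60/120 ≈ 0.5000

0.5000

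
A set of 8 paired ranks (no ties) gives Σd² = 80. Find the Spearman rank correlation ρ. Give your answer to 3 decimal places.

ρ = 1 − 6Σd² / [n(n²−1)] = 1 − 6×80 / (8×63)
  = 1 − 480/504 = 1 − 0.9524 ≈ 0.048

0.048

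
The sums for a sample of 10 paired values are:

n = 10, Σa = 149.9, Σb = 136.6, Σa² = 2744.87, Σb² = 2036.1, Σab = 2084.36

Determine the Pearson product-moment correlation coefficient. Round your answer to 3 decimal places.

r = (nΣab − ΣaΣb) / √[(nΣa² − (Σa)²)(nΣb² − (Σb)²)]
Numerator: 10×2084.36 − 149.9×136.6 = 367.26
Denominator: √[(27448.7 − 22470.01)(20361 − 18659.56)] = √[4978.69 × 1701.44] = 2910.4883
r = 367.26 / 2910.4883 ≈ 0.126

0.126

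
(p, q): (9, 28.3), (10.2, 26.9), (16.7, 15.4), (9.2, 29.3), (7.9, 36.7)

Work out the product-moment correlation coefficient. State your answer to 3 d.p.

-0.950

n = 5, Σp = 53, Σq = 136.6, Σp² = 610.98, Σq² = 3967.04, Σpq = 1345.75
nΣpq − ΣpΣq = 6728.75 − 7239.8 = -511.05
nΣp² − (Σp)² = 3054.9 − 2809 = 245.9; nΣq² − (Σq)² = 19835.2 − 18659.56 = 1175.64
r = -511.05 / √(245.9 × 1175.64) = -511.05 / 537.6708 ≈ -0.950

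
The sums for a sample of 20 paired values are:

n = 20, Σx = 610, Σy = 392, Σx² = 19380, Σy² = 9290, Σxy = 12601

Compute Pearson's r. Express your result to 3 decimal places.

r = (nΣxy − ΣxΣy) / √[(nΣx² − (Σx)²)(nΣy² − (Σy)²)]
Numerator: 20×12601 − 610×392 = 12900
Denominator: √[(387600 − 372100)(185800 − 153664)] = √[15500 × 32136] = 22318.3333
r = 12900 / 22318.3333 ≈ 0.578

0.578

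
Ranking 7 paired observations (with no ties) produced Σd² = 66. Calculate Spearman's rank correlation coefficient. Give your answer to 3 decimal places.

ρ = 1 − 6Σd² / [n(n²−1)] = 1 − 6×66 / (7×48)
  = 1 − 396/336 = 1 − 1.1786 ≈ -0.179

-0.179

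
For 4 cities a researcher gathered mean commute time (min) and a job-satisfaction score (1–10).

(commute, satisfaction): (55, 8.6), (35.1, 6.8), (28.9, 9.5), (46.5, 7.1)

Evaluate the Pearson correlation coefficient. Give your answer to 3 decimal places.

-0.171

n = 4, Σx = 165.5, Σy = 32, Σx² = 7254.47, Σy² = 260.86, Σxy = 1316.38
nΣxy − ΣxΣy = 5265.52 − 5296 = -30.48
nΣx² − (Σx)² = 29017.88 − 27390.25 = 1627.63; nΣy² − (Σy)² = 1043.44 − 1024 = 19.44
r = -30.48 / √(1627.63 × 19.44) = -30.48 / 177.8795 ≈ -0.171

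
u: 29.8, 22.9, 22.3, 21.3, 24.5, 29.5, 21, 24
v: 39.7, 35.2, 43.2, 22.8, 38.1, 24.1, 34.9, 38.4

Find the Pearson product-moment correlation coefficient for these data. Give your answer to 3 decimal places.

n = 8, Σu = 195.3, Σv = 276.4, Σu² = 4850.93, Σv² = 9926.2, Σuv = 6737.04
nΣuv − ΣuΣv = 53896.32 − 53980.92 = -84.6
nΣu² − (Σu)² = 38807.44 − 38142.09 = 665.35; nΣv² − (Σv)² = 79409.6 − 76396.96 = 3012.64
r = -84.6 / √(665.35 × 3012.64) = -84.6 / 1415.7895 ≈ -0.060

-0.060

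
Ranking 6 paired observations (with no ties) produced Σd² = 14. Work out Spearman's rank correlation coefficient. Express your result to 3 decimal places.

ρ = 1 − 6Σd² / [n(n²−1)] = 1 − 6×14 / (6×35)
  = 1 − 84/210 = 1 − 0.4000 ≈ 0.600

0.600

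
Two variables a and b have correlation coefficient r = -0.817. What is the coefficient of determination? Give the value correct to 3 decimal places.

r² = (-0.817)² = 0.667

0.667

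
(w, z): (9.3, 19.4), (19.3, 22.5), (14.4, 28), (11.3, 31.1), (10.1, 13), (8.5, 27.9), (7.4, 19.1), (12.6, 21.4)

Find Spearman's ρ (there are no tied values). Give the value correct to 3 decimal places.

0.429

Rank w: 3, 8, 7, 5, 4, 2, 1, 6
Rank z: 3, 5, 7, 8, 1, 6, 2, 4
d = rank(w) − rank(z): 0, 3, 0, -3, 3, -4, -1, 2; Σd² = 48
ρ = 1 − 6Σd² / [n(n²−1)] = 1 − 6×48 / (8×63) = 1 − 288/504 ≈ 0.429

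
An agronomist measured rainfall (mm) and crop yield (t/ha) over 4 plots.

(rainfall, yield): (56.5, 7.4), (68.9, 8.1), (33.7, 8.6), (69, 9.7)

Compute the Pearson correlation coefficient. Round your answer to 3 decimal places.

n = 4, Σx = 228.1, Σy = 33.8, Σx² = 13836.15, Σy² = 288.42, Σxy = 1935.31
nΣxy − ΣxΣy = 7741.24 − 7709.78 = 31.46
nΣx² − (Σx)² = 55344.6 − 52029.61 = 3314.99; nΣy² − (Σy)² = 1153.68 − 1142.44 = 11.24
r = 31.46 / √(3314.99 × 11.24) = 31.46 / 193.0298 ≈ 0.163

0.163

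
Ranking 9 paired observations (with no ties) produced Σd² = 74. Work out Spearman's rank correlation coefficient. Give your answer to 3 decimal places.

ρ = 1 − 6Σd² / [n(n²−1)] = 1 − 6×74 / (9×80)
  = 1 − 444/720 = 1 − 0.6167 ≈ 0.383

0.383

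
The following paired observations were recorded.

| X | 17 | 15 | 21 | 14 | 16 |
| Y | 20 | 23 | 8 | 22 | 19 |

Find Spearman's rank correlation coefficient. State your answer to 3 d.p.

-0.800

Rank X: 4, 2, 5, 1, 3
Rank Y: 3, 5, 1, 4, 2
d = rank(X) − rank(Y): 1, -3, 4, -3, 1; Σd² = 36
ρ = 1 − 6Σd² / [n(n²−1)] = 1 − 6×36 / (5×24) = 1 − 216/120 ≈ -0.800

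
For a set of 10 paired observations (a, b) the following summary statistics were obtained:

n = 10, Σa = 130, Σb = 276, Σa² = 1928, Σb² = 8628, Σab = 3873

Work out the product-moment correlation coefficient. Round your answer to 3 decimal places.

r = (nΣab − ΣaΣb) / √[(nΣa² − (Σa)²)(nΣb² − (Σb)²)]
Numerator: 10×3873 − 130×276 = 2850
Denominator: √[(19280 − 16900)(86280 − 76176)] = √[2380 × 10104] = 4903.8271
r = 2850 / 4903.8271 ≈ 0.581

0.581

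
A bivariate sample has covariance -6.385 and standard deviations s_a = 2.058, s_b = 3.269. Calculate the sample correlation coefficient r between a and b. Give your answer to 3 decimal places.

r = Cov(a,b) / (s_a · s_b) = -6.385 / (2.058 × 3.269)
  = -6.385 / 6.7276 ≈ -0.949

-0.949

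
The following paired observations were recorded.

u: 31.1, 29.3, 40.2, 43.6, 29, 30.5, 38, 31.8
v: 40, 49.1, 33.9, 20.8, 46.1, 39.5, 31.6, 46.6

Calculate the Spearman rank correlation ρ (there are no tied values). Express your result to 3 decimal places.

Rank u: 4, 2, 7, 8, 1, 3, 6, 5
Rank v: 5, 8, 3, 1, 6, 4, 2, 7
d = rank(u) − rank(v): -1, -6, 4, 7, -5, -1, 4, -2; Σd² = 148
ρ = 1 − 6Σd² / [n(n²−1)] = 1 − 6×148 / (8×63) = 1 − 888/504 ≈ -0.762

-0.762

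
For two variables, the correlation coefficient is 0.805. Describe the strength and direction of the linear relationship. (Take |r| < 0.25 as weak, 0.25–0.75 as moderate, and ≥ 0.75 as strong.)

strong positive

r = 0.805 > 0 so the relationship is positive.
|r| = 0.805, which falls in the strong range.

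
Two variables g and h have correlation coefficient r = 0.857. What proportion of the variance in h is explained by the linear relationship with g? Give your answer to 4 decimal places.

r² = (0.857)² = 0.7344

0.7344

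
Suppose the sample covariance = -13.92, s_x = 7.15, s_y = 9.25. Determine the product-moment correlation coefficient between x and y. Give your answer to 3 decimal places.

r = Cov(x,y) / (s_x · s_y) = -13.92 / (7.15 × 9.25)
  = -13.92 / 66.1375 ≈ -0.210

-0.210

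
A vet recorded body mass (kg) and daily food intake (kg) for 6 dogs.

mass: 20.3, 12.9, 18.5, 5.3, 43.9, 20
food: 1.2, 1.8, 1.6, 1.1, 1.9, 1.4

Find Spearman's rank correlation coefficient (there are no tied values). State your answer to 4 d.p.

Rank mass: 5, 2, 3, 1, 6, 4
Rank food: 2, 5, 4, 1, 6, 3
d = rank(mass) − rank(food): 3, -3, -1, 0, 0, 1; Σd² = 20
ρ = 1 − 6Σd² / [n(n²−1)] = 1 − 6×20 / (6×35) = 1 − 120/210 ≈ 0.4286

0.4286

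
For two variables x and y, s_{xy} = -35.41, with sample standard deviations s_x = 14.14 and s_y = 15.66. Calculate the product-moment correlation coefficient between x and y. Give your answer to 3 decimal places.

r = Cov(x,y) / (s_x · s_y) = -35.41 / (14.14 × 15.66)
  = -35.41 / 221.4324 ≈ -0.160

-0.160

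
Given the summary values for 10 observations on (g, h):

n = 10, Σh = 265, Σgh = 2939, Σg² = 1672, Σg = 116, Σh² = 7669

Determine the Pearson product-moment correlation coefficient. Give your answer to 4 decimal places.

r = (nΣgh − ΣgΣh) / √[(nΣg² − (Σg)²)(nΣh² − (Σh)²)]
Numerator: 10×2939 − 116×265 = -1350
Denominator: √[(16720 − 13456)(76690 − 70225)] = √[3264 × 6465] = 4593.6652
r = -1350 / 4593.6652 ≈ -0.2939

-0.2939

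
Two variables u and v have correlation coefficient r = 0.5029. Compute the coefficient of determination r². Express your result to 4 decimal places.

r² = (0.5029)² = 0.2529

0.2529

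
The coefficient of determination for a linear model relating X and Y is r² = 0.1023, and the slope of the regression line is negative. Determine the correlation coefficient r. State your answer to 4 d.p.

|r| = √0.1023 = 0.3198
The association is negative, so r = −0.3198.

-0.3198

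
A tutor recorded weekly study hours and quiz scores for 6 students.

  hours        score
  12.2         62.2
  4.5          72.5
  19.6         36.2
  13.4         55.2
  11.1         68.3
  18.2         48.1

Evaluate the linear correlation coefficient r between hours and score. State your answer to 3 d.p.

-0.934

n = 6, Σx = 79, Σy = 342.5, Σx² = 1187.26, Σy² = 20461.07, Σxy = 4167.84
nΣxy − ΣxΣy = 25007.04 − 27057.5 = -2050.46
nΣx² − (Σx)² = 7123.56 − 6241 = 882.56; nΣy² − (Σy)² = 122766.42 − 117306.25 = 5460.17
r = -2050.46 / √(882.56 × 5460.17) = -2050.46 / 2195.2056 ≈ -0.934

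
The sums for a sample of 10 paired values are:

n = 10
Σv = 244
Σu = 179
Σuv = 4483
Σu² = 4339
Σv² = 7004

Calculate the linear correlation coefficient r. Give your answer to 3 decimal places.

r = (nΣuv − ΣuΣv) / √[(nΣu² − (Σu)²)(nΣv² − (Σv)²)]
Numerator: 10×4483 − 179×244 = 1154
Denominator: √[(43390 − 32041)(70040 − 59536)] = √[11349 × 10504] = 10918.3284
r = 1154 / 10918.3284 ≈ 0.106

0.106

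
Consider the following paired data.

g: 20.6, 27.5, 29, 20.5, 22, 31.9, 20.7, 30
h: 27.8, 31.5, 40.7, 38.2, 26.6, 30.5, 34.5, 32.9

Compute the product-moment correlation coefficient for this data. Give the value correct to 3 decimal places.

0.134

n = 8, Σg = 202.2, Σh = 262.7, Σg² = 5271.96, Σh² = 8791.29, Σgh = 6661.63
nΣgh − ΣgΣh = 53293.04 − 53117.94 = 175.1
nΣg² − (Σg)² = 42175.68 − 40884.84 = 1290.84; nΣh² − (Σh)² = 70330.32 − 69011.29 = 1319.03
r = 175.1 / √(1290.84 × 1319.03) = 175.1 / 1304.8589 ≈ 0.134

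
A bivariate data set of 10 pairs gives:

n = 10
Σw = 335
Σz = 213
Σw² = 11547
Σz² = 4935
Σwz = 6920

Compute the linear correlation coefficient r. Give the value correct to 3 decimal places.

r = (nΣwz − ΣwΣz) / √[(nΣw² − (Σw)²)(nΣz² − (Σz)²)]
Numerator: 10×6920 − 335×213 = -2155
Denominator: √[(115470 − 112225)(49350 − 45369)] = √[3245 × 3981] = 3594.2099
r = -2155 / 3594.2099 ≈ -0.600

-0.600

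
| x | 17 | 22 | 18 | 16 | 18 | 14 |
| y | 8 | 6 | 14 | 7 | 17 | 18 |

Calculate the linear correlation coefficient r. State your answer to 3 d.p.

-0.494

n = 6, Σx = 105, Σy = 70, Σx² = 1873, Σy² = 958, Σxy = 1190
nΣxy − ΣxΣy = 7140 − 7350 = -210
nΣx² − (Σx)² = 11238 − 11025 = 213; nΣy² − (Σy)² = 5748 − 4900 = 848
r = -210 / √(213 × 848) = -210 / 424.9988 ≈ -0.494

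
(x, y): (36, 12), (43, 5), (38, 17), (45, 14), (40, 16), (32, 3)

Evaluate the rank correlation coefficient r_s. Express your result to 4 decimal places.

Rank x: 2, 5, 3, 6, 4, 1
Rank y: 3, 2, 6, 4, 5, 1
d = rank(x) − rank(y): -1, 3, -3, 2, -1, 0; Σd² = 24
ρ = 1 − 6Σd² / [n(n²−1)] = 1 − 6×24 / (6×35) = 1 − 144/210 ≈ 0.3143

0.3143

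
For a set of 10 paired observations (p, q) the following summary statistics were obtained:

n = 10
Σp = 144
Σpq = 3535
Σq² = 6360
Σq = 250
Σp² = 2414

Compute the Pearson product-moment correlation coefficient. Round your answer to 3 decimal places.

r = (nΣpq − ΣpΣq) / √[(nΣp² − (Σp)²)(nΣq² − (Σq)²)]
Numerator: 10×3535 − 144×250 = -650
Denominator: √[(24140 − 20736)(63600 − 62500)] = √[3404 × 1100] = 1935.0452
r = -650 / 1935.0452 ≈ -0.336

-0.336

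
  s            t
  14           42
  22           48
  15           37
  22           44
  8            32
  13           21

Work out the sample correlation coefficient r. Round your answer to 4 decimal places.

n = 6, Σs = 94, Σt = 224, Σs² = 1622, Σt² = 8838, Σst = 3696
nΣst − ΣsΣt = 22176 − 21056 = 1120
nΣs² − (Σs)² = 9732 − 8836 = 896; nΣt² − (Σt)² = 53028 − 50176 = 2852
r = 1120 / √(896 × 2852) = 1120 / 1598.5594 ≈ 0.7006

0.7006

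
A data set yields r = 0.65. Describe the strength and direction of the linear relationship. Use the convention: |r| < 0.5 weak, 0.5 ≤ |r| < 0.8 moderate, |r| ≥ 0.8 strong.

r = 0.65 > 0 so the relationship is positive.
|r| = 0.65, which falls in the moderate range.

moderate positive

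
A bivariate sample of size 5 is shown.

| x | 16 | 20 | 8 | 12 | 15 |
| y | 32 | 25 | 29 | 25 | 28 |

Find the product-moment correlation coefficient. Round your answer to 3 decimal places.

n = 5, Σx = 71, Σy = 139, Σx² = 1089, Σy² = 3899, Σxy = 1964
nΣxy − ΣxΣy = 9820 − 9869 = -49
nΣx² − (Σx)² = 5445 − 5041 = 404; nΣy² − (Σy)² = 19495 − 19321 = 174
r = -49 / √(404 × 174) = -49 / 265.1339 ≈ -0.185

-0.185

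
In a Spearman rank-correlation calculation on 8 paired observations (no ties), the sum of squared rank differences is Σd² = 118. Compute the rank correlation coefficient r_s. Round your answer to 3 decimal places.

ρ = 1 − 6Σd² / [n(n²−1)] = 1 − 6×118 / (8×63)
  = 1 − 708/504 = 1 − 1.4048 ≈ -0.405

-0.405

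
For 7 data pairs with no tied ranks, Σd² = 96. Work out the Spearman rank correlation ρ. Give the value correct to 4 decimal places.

ρ = 1 − 6Σd² / [n(n²−1)] = 1 − 6×96 / (7×48)
  = 1 − 576/336 = 1 − 1.71429 ≈ -0.7143

-0.7143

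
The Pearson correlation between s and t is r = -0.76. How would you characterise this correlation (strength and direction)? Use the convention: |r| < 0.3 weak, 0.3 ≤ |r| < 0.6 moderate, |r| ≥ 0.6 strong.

strong negative

r = -0.76 < 0 so the relationship is negative.
|r| = 0.76, which falls in the strong range.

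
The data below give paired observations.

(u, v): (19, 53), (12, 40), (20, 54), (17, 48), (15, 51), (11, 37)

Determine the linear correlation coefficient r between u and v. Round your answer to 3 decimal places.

n = 6, Σu = 94, Σv = 283, Σu² = 1540, Σv² = 13599, Σuv = 4555
nΣuv − ΣuΣv = 27330 − 26602 = 728
nΣu² − (Σu)² = 9240 − 8836 = 404; nΣv² − (Σv)² = 81594 − 80089 = 1505
r = 728 / √(404 × 1505) = 728 / 779.7564 ≈ 0.934

0.934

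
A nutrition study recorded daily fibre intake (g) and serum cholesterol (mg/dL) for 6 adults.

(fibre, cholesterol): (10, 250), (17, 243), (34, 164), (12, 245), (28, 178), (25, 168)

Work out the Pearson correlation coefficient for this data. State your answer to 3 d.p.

-0.941

n = 6, Σx = 126, Σy = 1248, Σx² = 3098, Σy² = 268378, Σxy = 24331
nΣxy − ΣxΣy = 145986 − 157248 = -11262
nΣx² − (Σx)² = 18588 − 15876 = 2712; nΣy² − (Σy)² = 1610268 − 1557504 = 52764
r = -11262 / √(2712 × 52764) = -11262 / 11962.2727 ≈ -0.941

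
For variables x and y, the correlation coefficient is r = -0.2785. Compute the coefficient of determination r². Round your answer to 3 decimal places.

0.078

r² = (-0.2785)² = 0.078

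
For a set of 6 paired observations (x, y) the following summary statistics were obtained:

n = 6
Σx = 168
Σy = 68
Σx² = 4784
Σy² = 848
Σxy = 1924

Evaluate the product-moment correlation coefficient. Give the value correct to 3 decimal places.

r = (nΣxy − ΣxΣy) / √[(nΣx² − (Σx)²)(nΣy² − (Σy)²)]
Numerator: 6×1924 − 168×68 = 120
Denominator: √[(28704 − 28224)(5088 − 4624)] = √[480 × 464] = 471.9322
r = 120 / 471.9322 ≈ 0.254

0.254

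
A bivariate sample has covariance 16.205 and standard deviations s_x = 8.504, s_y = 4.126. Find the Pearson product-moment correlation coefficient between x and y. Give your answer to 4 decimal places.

0.4618

r = Cov(x,y) / (s_x · s_y) = 16.205 / (8.504 × 4.126)
  = 16.205 / 35.0875 ≈ 0.4618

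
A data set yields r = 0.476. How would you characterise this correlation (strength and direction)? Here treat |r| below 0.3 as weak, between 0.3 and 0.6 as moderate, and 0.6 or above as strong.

r = 0.476 > 0 so the relationship is positive.
|r| = 0.476, which falls in the moderate range.

moderate positive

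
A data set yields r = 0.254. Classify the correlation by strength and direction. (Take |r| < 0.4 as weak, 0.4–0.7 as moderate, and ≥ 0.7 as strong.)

r = 0.254 > 0 so the relationship is positive.
|r| = 0.254, which falls in the weak range.

weak positive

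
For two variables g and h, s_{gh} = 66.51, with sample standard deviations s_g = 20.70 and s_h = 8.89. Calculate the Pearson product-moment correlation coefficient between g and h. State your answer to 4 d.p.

r = Cov(g,h) / (s_g · s_h) = 66.51 / (20.70 × 8.89)
  = 66.51 / 184.0230 ≈ 0.3614

0.3614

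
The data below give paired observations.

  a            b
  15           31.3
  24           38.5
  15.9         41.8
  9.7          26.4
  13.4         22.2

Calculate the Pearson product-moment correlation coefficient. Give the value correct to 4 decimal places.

0.6559

n = 5, Σa = 78, Σb = 160.2, Σa² = 1327.46, Σb² = 5398.98, Σab = 2611.68
nΣab − ΣaΣb = 13058.4 − 12495.6 = 562.8
nΣa² − (Σa)² = 6637.3 − 6084 = 553.3; nΣb² − (Σb)² = 26994.9 − 25664.04 = 1330.86
r = 562.8 / √(553.3 × 1330.86) = 562.8 / 858.1170 ≈ 0.6559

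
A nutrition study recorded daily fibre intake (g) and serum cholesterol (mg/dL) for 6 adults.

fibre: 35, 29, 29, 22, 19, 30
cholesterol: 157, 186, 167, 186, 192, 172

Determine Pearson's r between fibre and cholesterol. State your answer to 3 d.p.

-0.869

n = 6, Σx = 164, Σy = 1060, Σx² = 4652, Σy² = 188178, Σxy = 28632
nΣxy − ΣxΣy = 171792 − 173840 = -2048
nΣx² − (Σx)² = 27912 − 26896 = 1016; nΣy² − (Σy)² = 1129068 − 1123600 = 5468
r = -2048 / √(1016 × 5468) = -2048 / 2357.0083 ≈ -0.869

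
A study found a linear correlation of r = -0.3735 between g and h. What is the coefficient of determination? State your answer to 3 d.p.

0.140

r² = (-0.3735)² = 0.140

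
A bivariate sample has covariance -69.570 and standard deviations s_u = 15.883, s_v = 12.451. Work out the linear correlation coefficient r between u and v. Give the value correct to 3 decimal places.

r = Cov(u,v) / (s_u · s_v) = -69.570 / (15.883 × 12.451)
  = -69.570 / 197.7592 ≈ -0.352

-0.352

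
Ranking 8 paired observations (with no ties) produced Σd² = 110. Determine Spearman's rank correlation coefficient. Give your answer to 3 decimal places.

-0.310

ρ = 1 − 6Σd² / [n(n²−1)] = 1 − 6×110 / (8×63)
  = 1 − 660/504 = 1 − 1.3095 ≈ -0.310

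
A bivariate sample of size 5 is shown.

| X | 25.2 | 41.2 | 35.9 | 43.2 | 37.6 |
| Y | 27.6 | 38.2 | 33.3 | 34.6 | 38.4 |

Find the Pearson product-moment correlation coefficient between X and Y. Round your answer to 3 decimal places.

0.818

n = 5, ΣX = 183.1, ΣY = 172.1, ΣX² = 6901.29, ΣY² = 6001.61, ΣXY = 6403.39
nΣXY − ΣXΣY = 32016.95 − 31511.51 = 505.44
nΣX² − (ΣX)² = 34506.45 − 33525.61 = 980.84; nΣY² − (ΣY)² = 30008.05 − 29618.41 = 389.64
r = 505.44 / √(980.84 × 389.64) = 505.44 / 618.2026 ≈ 0.818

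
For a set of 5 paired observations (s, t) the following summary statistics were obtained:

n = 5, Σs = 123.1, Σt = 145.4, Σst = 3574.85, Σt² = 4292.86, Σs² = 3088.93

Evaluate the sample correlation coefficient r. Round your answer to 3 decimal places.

r = (nΣst − ΣsΣt) / √[(nΣs² − (Σs)²)(nΣt² − (Σt)²)]
Numerator: 5×3574.85 − 123.1×145.4 = -24.49
Denominator: √[(15444.65 − 15153.61)(21464.3 − 21141.16)] = √[291.04 × 323.14] = 306.6703
r = -24.49 / 306.6703 ≈ -0.080

-0.080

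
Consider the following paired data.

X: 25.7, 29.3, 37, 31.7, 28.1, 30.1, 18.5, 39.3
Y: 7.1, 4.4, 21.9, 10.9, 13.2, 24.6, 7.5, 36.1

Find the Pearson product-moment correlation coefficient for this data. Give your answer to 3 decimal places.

0.749

n = 8, ΣX = 239.7, ΣY = 125.7, ΣX² = 7475.23, ΣY² = 2807.05, ΣXY = 4136.08
nΣXY − ΣXΣY = 33088.64 − 30130.29 = 2958.35
nΣX² − (ΣX)² = 59801.84 − 57456.09 = 2345.75; nΣY² − (ΣY)² = 22456.4 − 15800.49 = 6655.91
r = 2958.35 / √(2345.75 × 6655.91) = 2958.35 / 3951.3417 ≈ 0.749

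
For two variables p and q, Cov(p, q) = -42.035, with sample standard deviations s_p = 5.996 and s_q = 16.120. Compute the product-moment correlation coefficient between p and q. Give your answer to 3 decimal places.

r = Cov(p,q) / (s_p · s_q) = -42.035 / (5.996 × 16.120)
  = -42.035 / 96.6555 ≈ -0.435

-0.435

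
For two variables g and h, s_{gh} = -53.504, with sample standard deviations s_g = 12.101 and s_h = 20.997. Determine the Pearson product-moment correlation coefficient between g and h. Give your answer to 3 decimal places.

r = Cov(g,h) / (s_g · s_h) = -53.504 / (12.101 × 20.997)
  = -53.504 / 254.0847 ≈ -0.211

-0.211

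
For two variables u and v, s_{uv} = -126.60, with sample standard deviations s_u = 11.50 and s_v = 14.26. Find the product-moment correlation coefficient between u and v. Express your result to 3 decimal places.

r = Cov(u,v) / (s_u · s_v) = -126.60 / (11.50 × 14.26)
  = -126.60 / 163.9900 ≈ -0.772

-0.772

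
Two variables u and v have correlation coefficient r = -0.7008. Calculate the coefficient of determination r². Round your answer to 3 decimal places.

r² = (-0.7008)² = 0.491

0.491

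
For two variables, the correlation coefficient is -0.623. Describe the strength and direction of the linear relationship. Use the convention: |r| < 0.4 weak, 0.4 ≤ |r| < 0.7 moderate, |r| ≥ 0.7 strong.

r = -0.623 < 0 so the relationship is negative.
|r| = 0.623, which falls in the moderate range.

moderate negative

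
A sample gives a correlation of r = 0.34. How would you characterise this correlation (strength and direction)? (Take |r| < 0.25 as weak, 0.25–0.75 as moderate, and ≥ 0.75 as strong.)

r = 0.34 > 0 so the relationship is positive.
|r| = 0.34, which falls in the moderate range.

moderate positive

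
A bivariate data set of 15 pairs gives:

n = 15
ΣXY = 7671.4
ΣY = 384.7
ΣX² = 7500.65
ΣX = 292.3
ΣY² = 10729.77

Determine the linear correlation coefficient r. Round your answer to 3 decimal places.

r = (nΣXY − ΣXΣY) / √[(nΣX² − (ΣX)²)(nΣY² − (ΣY)²)]
Numerator: 15×7671.4 − 292.3×384.7 = 2623.19
Denominator: √[(112509.75 − 85439.29)(160946.55 − 147994.09)] = √[27070.46 × 12952.46] = 18725.0915
r = 2623.19 / 18725.0915 ≈ 0.140

0.140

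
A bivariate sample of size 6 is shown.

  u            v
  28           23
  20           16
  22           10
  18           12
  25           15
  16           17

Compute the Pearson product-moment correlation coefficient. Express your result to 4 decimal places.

n = 6, Σu = 129, Σv = 93, Σu² = 2873, Σv² = 1543, Σuv = 2047
nΣuv − ΣuΣv = 12282 − 11997 = 285
nΣu² − (Σu)² = 17238 − 16641 = 597; nΣv² − (Σv)² = 9258 − 8649 = 609
r = 285 / √(597 × 609) = 285 / 602.9701 ≈ 0.4727

0.4727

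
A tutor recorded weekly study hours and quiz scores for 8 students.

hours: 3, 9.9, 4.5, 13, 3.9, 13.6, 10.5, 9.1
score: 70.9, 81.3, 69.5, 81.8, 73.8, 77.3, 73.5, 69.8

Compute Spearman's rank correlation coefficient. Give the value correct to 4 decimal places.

Rank hours: 1, 5, 3, 7, 2, 8, 6, 4
Rank score: 3, 7, 1, 8, 5, 6, 4, 2
d = rank(hours) − rank(score): -2, -2, 2, -1, -3, 2, 2, 2; Σd² = 34
ρ = 1 − 6Σd² / [n(n²−1)] = 1 − 6×34 / (8×63) = 1 − 204/504 ≈ 0.5952

0.5952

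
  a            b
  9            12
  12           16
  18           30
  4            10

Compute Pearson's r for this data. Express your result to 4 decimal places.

0.9410

n = 4, Σa = 43, Σb = 68, Σa² = 565, Σb² = 1400, Σab = 880
nΣab − ΣaΣb = 3520 − 2924 = 596
nΣa² − (Σa)² = 2260 − 1849 = 411; nΣb² − (Σb)² = 5600 − 4624 = 976
r = 596 / √(411 × 976) = 596 / 633.3530 ≈ 0.9410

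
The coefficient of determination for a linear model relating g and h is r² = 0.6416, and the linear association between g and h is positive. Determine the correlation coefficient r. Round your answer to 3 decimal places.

0.801

|r| = √0.6416 = 0.801
The association is positive, so r = 0.801.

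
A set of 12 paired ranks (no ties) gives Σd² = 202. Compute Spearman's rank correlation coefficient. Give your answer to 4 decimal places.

0.2937

ρ = 1 − 6Σd² / [n(n²−1)] = 1 − 6×202 / (12×143)
  = 1 − 1212/1716 = 1 − 0.70629 ≈ 0.2937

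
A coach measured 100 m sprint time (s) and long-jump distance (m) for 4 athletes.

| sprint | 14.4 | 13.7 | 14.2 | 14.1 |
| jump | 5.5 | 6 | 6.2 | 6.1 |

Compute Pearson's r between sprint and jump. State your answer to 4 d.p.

-0.4734

n = 4, Σx = 56.4, Σy = 23.8, Σx² = 795.5, Σy² = 141.9, Σxy = 335.45
nΣxy − ΣxΣy = 1341.8 − 1342.32 = -0.52
nΣx² − (Σx)² = 3182 − 3180.96 = 1.04; nΣy² − (Σy)² = 567.6 − 566.44 = 1.16
r = -0.52 / √(1.04 × 1.16) = -0.52 / 1.0984 ≈ -0.4734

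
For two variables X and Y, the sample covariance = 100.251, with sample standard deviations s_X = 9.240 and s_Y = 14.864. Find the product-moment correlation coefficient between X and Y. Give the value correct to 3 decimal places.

r = Cov(X,Y) / (s_X · s_Y) = 100.251 / (9.240 × 14.864)
  = 100.251 / 137.3434 ≈ 0.730

0.730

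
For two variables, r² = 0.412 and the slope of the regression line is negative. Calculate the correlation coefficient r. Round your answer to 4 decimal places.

-0.6419

|r| = √0.412 = 0.6419
The association is negative, so r = −0.6419.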